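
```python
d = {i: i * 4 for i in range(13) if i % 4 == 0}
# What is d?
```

{0: 0, 4: 16, 8: 32, 12: 48}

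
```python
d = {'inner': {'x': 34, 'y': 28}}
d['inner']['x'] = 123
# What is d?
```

After line 1: d = {'inner': {'x': 34, 'y': 28}}
After line 2 (inner x overwritten): d = {'inner': {'x': 123, 'y': 28}}

{'inner': {'x': 123, 'y': 28}}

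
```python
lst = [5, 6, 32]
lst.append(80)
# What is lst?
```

[5, 6, 32, 80]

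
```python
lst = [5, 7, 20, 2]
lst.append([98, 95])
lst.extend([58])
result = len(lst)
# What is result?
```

After line 1: lst = [5, 7, 20, 2]
After line 2 (append adds [98, 95] as single element): lst = [5, 7, 20, 2, [98, 95]]
After line 3 (extend unpacks [58], adds 58): lst = [5, 7, 20, 2, [98, 95], 58]
After line 4: result = len(lst) = 6

6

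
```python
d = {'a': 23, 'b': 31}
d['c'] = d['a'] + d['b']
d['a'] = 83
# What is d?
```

After line 1: d = {'a': 23, 'b': 31}
After line 2 (d['c'] = 23 + 31): d = {'a': 23, 'b': 31, 'c': 54}
After line 3: d = {'a': 83, 'b': 31, 'c': 54}

{'a': 83, 'b': 31, 'c': 54}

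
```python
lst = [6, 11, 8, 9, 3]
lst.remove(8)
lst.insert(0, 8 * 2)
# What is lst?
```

After line 1: lst = [6, 11, 8, 9, 3]
After line 2 (remove first 8): lst = [6, 11, 9, 3]
After line 3 (insert 16 at index 0): lst = [16, 6, 11, 9, 3]

[16, 6, 11, 9, 3]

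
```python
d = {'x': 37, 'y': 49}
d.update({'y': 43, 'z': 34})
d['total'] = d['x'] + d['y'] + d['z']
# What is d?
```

After line 1: d = {'x': 37, 'y': 49}
After line 2 (y overwritten, z added): d = {'x': 37, 'y': 43, 'z': 34}
After line 3 (total = 37 + 43 + 34 = 114): d = {'x': 37, 'y': 43, 'z': 34, 'total': 114}

{'x': 37, 'y': 43, 'z': 34, 'total': 114}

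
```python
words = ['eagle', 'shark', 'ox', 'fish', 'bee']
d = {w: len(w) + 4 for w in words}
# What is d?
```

{'eagle': 9, 'shark': 9, 'ox': 6, 'fish': 8, 'bee': 7}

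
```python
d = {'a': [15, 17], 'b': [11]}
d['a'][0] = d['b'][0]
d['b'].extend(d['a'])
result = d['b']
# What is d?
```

After line 1: d = {'a': [15, 17], 'b': [11]}
After line 2 (a[0] = b[0] = 11): d = {'a': [11, 17], 'b': [11]}
After line 3 (b.extend(a) appends [11, 17]): d = {'a': [11, 17], 'b': [11, 11, 17]}
After line 4: result = d['b'] = [11, 11, 17]

{'a': [11, 17], 'b': [11, 11, 17]}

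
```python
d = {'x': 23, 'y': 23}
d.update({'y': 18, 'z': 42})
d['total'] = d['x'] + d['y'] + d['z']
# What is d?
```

After line 1: d = {'x': 23, 'y': 23}
After line 2 (y overwritten, z added): d = {'x': 23, 'y': 18, 'z': 42}
After line 3 (total = 23 + 18 + 42 = 83): d = {'x': 23, 'y': 18, 'z': 42, 'total': 83}

{'x': 23, 'y': 18, 'z': 42, 'total': 83}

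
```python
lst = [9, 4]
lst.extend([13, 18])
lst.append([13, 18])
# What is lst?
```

After line 1: lst = [9, 4]
After line 2 (extend unpacks [13, 18]): lst = [9, 4, 13, 18]
After line 3 (append adds [13, 18] as single element): lst = [9, 4, 13, 18, [13, 18]]

[9, 4, 13, 18, [13, 18]]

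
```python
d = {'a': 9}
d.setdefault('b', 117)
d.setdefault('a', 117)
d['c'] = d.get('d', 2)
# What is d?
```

After line 1: d = {'a': 9}
After line 2 (setdefault adds 'b'=117): d = {'a': 9, 'b': 117}
After line 3 (setdefault 'a' no-op, already exists): d = {'a': 9, 'b': 117}
After line 4 (get('d', 2) returns default since 'd' not in d): d = {'a': 9, 'b': 117, 'c': 2}

{'a': 9, 'b': 117, 'c': 2}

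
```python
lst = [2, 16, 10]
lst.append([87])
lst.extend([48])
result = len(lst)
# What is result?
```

After line 1: lst = [2, 16, 10]
After line 2 (append adds [87] as single element): lst = [2, 16, 10, [87]]
After line 3 (extend unpacks [48], adds 48): lst = [2, 16, 10, [87], 48]
After line 4: result = len(lst) = 5

5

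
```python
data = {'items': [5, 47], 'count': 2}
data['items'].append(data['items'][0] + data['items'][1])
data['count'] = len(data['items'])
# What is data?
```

After line 1: data = {'items': [5, 47], 'count': 2}
After line 2 (append 5 + 47 = 52): data = {'items': [5, 47, 52], 'count': 2}
After line 3 (count = len(items) = 3): data = {'items': [5, 47, 52], 'count': 3}

{'items': [5, 47, 52], 'count': 3}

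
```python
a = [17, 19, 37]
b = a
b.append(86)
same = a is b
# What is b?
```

After line 1: a = [17, 19, 37]
After line 2 (b = a is an alias, same object): a = [17, 19, 37], b = [17, 19, 37]
After line 3 (b.append mutates the shared list): a = [17, 19, 37, 86], b = [17, 19, 37, 86]
After line 4 (same = a is b; same object -> True): same = True

[17, 19, 37, 86]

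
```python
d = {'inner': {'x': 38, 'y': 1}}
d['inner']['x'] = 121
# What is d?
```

After line 1: d = {'inner': {'x': 38, 'y': 1}}
After line 2 (inner x overwritten): d = {'inner': {'x': 121, 'y': 1}}

{'inner': {'x': 121, 'y': 1}}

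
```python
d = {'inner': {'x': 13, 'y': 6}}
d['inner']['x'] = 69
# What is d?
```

After line 1: d = {'inner': {'x': 13, 'y': 6}}
After line 2 (inner x overwritten): d = {'inner': {'x': 69, 'y': 6}}

{'inner': {'x': 69, 'y': 6}}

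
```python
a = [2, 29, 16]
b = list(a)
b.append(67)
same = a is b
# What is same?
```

After line 1: a = [2, 29, 16]
After line 2 (b = list(a) is a shallow copy, new object): a = [2, 29, 16], b = [2, 29, 16]
After line 3 (append only mutates b): a = [2, 29, 16], b = [2, 29, 16, 67]
After line 4 (same = a is b; different objects -> False): same = False

False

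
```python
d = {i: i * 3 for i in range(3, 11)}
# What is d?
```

{3: 9, 4: 12, 5: 15, 6: 18, 7: 21, 8: 24, 9: 27, 10: 30}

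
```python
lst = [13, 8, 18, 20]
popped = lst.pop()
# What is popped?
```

20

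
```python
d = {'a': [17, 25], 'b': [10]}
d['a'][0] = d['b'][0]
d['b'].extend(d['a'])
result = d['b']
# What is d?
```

After line 1: d = {'a': [17, 25], 'b': [10]}
After line 2 (a[0] = b[0] = 10): d = {'a': [10, 25], 'b': [10]}
After line 3 (b.extend(a) appends [10, 25]): d = {'a': [10, 25], 'b': [10, 10, 25]}
After line 4: result = d['b'] = [10, 10, 25]

{'a': [10, 25], 'b': [10, 10, 25]}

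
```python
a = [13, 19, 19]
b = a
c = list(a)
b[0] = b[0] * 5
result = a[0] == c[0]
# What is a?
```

After line 1: a = [13, 19, 19]
After line 2 (b = a, alias): a = [13, 19, 19], b = [13, 19, 19]
After line 3 (c = list(a) is a copy, new object): c = [13, 19, 19]
After line 4 (b[0] = 13 * 5 = 65; mutates shared a/b): a = b = [65, 19, 19], c = [13, 19, 19]
After line 5 (a[0] = 65, c[0] = 13; result = False)

[65, 19, 19]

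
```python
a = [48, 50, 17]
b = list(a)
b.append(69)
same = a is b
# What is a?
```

After line 1: a = [48, 50, 17]
After line 2 (b = list(a) is a shallow copy, new object): a = [48, 50, 17], b = [48, 50, 17]
After line 3 (append only mutates b): a = [48, 50, 17], b = [48, 50, 17, 69]
After line 4 (same = a is b; different objects -> False): same = False

[48, 50, 17]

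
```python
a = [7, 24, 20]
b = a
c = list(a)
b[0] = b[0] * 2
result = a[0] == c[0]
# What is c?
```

After line 1: a = [7, 24, 20]
After line 2 (b = a, alias): a = [7, 24, 20], b = [7, 24, 20]
After line 3 (c = list(a) is a copy, new object): c = [7, 24, 20]
After line 4 (b[0] = 7 * 2 = 14; mutates shared a/b): a = b = [14, 24, 20], c = [7, 24, 20]
After line 5 (a[0] = 14, c[0] = 7; result = False)

[7, 24, 20]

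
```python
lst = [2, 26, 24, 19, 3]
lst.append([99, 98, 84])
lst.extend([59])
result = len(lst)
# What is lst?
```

After line 1: lst = [2, 26, 24, 19, 3]
After line 2 (append adds [99, 98, 84] as single element): lst = [2, 26, 24, 19, 3, [99, 98, 84]]
After line 3 (extend unpacks [59], adds 59): lst = [2, 26, 24, 19, 3, [99, 98, 84], 59]
After line 4: result = len(lst) = 7

[2, 26, 24, 19, 3, [99, 98, 84], 59]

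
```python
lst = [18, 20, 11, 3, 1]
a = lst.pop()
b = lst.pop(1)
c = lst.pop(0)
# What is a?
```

After line 1: lst = [18, 20, 11, 3, 1]
After line 2 (pop() -> a = 1): lst = [18, 20, 11, 3]
After line 3 (pop(1) -> b = 20): lst = [18, 11, 3]
After line 4 (pop(0) -> c = 18): lst = [11, 3]

1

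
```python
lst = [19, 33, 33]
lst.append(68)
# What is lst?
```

[19, 33, 33, 68]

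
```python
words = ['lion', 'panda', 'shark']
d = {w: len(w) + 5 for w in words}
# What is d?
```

{'lion': 9, 'panda': 10, 'shark': 10}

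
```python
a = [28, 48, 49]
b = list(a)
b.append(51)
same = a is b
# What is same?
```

After line 1: a = [28, 48, 49]
After line 2 (b = list(a) is a shallow copy, new object): a = [28, 48, 49], b = [28, 48, 49]
After line 3 (append only mutates b): a = [28, 48, 49], b = [28, 48, 49, 51]
After line 4 (same = a is b; different objects -> False): same = False

False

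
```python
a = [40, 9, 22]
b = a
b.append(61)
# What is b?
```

After line 1: a = [40, 9, 22]
After line 2 (b = a is an alias, same object): a = [40, 9, 22], b = [40, 9, 22]
After line 3 (b.append mutates the shared list): a = [40, 9, 22, 61], b = [40, 9, 22, 61]

[40, 9, 22, 61]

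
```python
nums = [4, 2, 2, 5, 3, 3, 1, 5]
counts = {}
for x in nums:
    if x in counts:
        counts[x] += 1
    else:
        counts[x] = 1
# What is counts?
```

Initial: counts = {}, nums = [4, 2, 2, 5, 3, 3, 1, 5]
See 4: counts = {4: 1}
See 2: counts = {4: 1, 2: 1}
See 2: counts = {4: 1, 2: 2}
See 5: counts = {4: 1, 2: 2, 5: 1}
See 3: counts = {4: 1, 2: 2, 5: 1, 3: 1}
See 3: counts = {4: 1, 2: 2, 5: 1, 3: 2}
See 1: counts = {4: 1, 2: 2, 5: 1, 3: 2, 1: 1}
See 5: counts = {4: 1, 2: 2, 5: 2, 3: 2, 1: 1}

{4: 1, 2: 2, 5: 2, 3: 2, 1: 1}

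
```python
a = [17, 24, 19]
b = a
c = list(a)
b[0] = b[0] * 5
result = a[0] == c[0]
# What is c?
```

After line 1: a = [17, 24, 19]
After line 2 (b = a, alias): a = [17, 24, 19], b = [17, 24, 19]
After line 3 (c = list(a) is a copy, new object): c = [17, 24, 19]
After line 4 (b[0] = 17 * 5 = 85; mutates shared a/b): a = b = [85, 24, 19], c = [17, 24, 19]
After line 5 (a[0] = 85, c[0] = 17; result = False)

[17, 24, 19]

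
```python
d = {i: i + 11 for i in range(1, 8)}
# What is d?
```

{1: 12, 2: 13, 3: 14, 4: 15, 5: 16, 6: 17, 7: 18}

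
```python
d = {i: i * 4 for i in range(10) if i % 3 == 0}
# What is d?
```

{0: 0, 3: 12, 6: 24, 9: 36}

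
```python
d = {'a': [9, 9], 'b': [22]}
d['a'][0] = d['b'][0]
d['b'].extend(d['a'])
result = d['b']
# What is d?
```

After line 1: d = {'a': [9, 9], 'b': [22]}
After line 2 (a[0] = b[0] = 22): d = {'a': [22, 9], 'b': [22]}
After line 3 (b.extend(a) appends [22, 9]): d = {'a': [22, 9], 'b': [22, 22, 9]}
After line 4: result = d['b'] = [22, 22, 9]

{'a': [22, 9], 'b': [22, 22, 9]}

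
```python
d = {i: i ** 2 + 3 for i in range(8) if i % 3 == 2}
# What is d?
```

{2: 7, 5: 28}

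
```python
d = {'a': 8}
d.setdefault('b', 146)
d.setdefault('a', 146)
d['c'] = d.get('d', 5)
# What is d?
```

After line 1: d = {'a': 8}
After line 2 (setdefault adds 'b'=146): d = {'a': 8, 'b': 146}
After line 3 (setdefault 'a' no-op, already exists): d = {'a': 8, 'b': 146}
After line 4 (get('d', 5) returns default since 'd' not in d): d = {'a': 8, 'b': 146, 'c': 5}

{'a': 8, 'b': 146, 'c': 5}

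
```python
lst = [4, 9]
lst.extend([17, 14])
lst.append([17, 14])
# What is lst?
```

After line 1: lst = [4, 9]
After line 2 (extend unpacks [17, 14]): lst = [4, 9, 17, 14]
After line 3 (append adds [17, 14] as single element): lst = [4, 9, 17, 14, [17, 14]]

[4, 9, 17, 14, [17, 14]]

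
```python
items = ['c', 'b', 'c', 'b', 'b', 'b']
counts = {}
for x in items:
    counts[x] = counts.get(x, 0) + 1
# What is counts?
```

Initial: counts = {}, items = ['c', 'b', 'c', 'b', 'b', 'b']
See 'c': counts = {'c': 1}
See 'b': counts = {'c': 1, 'b': 1}
See 'c': counts = {'c': 2, 'b': 1}
See 'b': counts = {'c': 2, 'b': 2}
See 'b': counts = {'c': 2, 'b': 3}
See 'b': counts = {'c': 2, 'b': 4}

{'c': 2, 'b': 4}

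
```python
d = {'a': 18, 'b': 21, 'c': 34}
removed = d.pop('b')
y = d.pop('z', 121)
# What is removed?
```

After line 1: d = {'a': 18, 'b': 21, 'c': 34}
After line 2 (pop 'b' returns 21): d = {'a': 18, 'c': 34}, removed = 21
After line 3 (pop 'z' missing, returns default 121): d = {'a': 18, 'c': 34}, y = 121

21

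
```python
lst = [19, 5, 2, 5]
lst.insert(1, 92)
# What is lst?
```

[19, 92, 5, 2, 5]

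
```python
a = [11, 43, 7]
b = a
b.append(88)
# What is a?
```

After line 1: a = [11, 43, 7]
After line 2 (b = a is an alias, same object): a = [11, 43, 7], b = [11, 43, 7]
After line 3 (b.append mutates the shared list): a = [11, 43, 7, 88], b = [11, 43, 7, 88]

[11, 43, 7, 88]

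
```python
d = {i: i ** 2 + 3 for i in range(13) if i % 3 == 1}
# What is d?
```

{1: 4, 4: 19, 7: 52, 10: 103}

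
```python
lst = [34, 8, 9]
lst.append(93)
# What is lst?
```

[34, 8, 9, 93]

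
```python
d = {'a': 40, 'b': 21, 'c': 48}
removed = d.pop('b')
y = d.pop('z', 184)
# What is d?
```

After line 1: d = {'a': 40, 'b': 21, 'c': 48}
After line 2 (pop 'b' returns 21): d = {'a': 40, 'c': 48}, removed = 21
After line 3 (pop 'z' missing, returns default 184): d = {'a': 40, 'c': 48}, y = 184

{'a': 40, 'c': 48}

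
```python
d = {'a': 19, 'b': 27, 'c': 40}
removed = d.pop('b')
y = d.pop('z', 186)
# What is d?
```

After line 1: d = {'a': 19, 'b': 27, 'c': 40}
After line 2 (pop 'b' returns 27): d = {'a': 19, 'c': 40}, removed = 27
After line 3 (pop 'z' missing, returns default 186): d = {'a': 19, 'c': 40}, y = 186

{'a': 19, 'c': 40}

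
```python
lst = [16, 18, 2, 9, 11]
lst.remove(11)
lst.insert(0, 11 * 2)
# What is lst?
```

After line 1: lst = [16, 18, 2, 9, 11]
After line 2 (remove first 11): lst = [16, 18, 2, 9]
After line 3 (insert 22 at index 0): lst = [22, 16, 18, 2, 9]

[22, 16, 18, 2, 9]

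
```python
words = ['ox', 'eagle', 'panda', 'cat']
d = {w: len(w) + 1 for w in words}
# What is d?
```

{'ox': 3, 'eagle': 6, 'panda': 6, 'cat': 4}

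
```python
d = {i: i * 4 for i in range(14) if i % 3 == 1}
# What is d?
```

{1: 4, 4: 16, 7: 28, 10: 40, 13: 52}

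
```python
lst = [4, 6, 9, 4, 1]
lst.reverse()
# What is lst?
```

[1, 4, 9, 6, 4]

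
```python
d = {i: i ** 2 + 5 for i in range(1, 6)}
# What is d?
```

{1: 6, 2: 9, 3: 14, 4: 21, 5: 30}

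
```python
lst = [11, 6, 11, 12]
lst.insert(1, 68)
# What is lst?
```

[11, 68, 6, 11, 12]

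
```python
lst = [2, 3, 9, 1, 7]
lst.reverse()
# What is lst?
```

[7, 1, 9, 3, 2]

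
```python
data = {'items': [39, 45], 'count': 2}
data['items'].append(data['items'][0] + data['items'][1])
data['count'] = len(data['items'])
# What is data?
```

After line 1: data = {'items': [39, 45], 'count': 2}
After line 2 (append 39 + 45 = 84): data = {'items': [39, 45, 84], 'count': 2}
After line 3 (count = len(items) = 3): data = {'items': [39, 45, 84], 'count': 3}

{'items': [39, 45, 84], 'count': 3}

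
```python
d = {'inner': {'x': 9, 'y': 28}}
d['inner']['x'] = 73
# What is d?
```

After line 1: d = {'inner': {'x': 9, 'y': 28}}
After line 2 (inner x overwritten): d = {'inner': {'x': 73, 'y': 28}}

{'inner': {'x': 73, 'y': 28}}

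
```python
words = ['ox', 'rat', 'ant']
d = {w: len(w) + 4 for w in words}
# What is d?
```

{'ox': 6, 'rat': 7, 'ant': 7}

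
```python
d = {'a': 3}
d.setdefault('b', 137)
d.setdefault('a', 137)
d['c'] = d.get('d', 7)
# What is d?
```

After line 1: d = {'a': 3}
After line 2 (setdefault adds 'b'=137): d = {'a': 3, 'b': 137}
After line 3 (setdefault 'a' no-op, already exists): d = {'a': 3, 'b': 137}
After line 4 (get('d', 7) returns default since 'd' not in d): d = {'a': 3, 'b': 137, 'c': 7}

{'a': 3, 'b': 137, 'c': 7}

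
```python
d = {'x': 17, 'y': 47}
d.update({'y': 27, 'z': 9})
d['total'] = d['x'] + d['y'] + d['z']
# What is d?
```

After line 1: d = {'x': 17, 'y': 47}
After line 2 (y overwritten, z added): d = {'x': 17, 'y': 27, 'z': 9}
After line 3 (total = 17 + 27 + 9 = 53): d = {'x': 17, 'y': 27, 'z': 9, 'total': 53}

{'x': 17, 'y': 27, 'z': 9, 'total': 53}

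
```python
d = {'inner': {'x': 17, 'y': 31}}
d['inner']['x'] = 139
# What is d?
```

After line 1: d = {'inner': {'x': 17, 'y': 31}}
After line 2 (inner x overwritten): d = {'inner': {'x': 139, 'y': 31}}

{'inner': {'x': 139, 'y': 31}}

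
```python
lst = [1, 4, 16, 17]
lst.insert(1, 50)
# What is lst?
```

[1, 50, 4, 16, 17]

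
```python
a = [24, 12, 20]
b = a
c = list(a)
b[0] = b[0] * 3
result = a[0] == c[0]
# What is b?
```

After line 1: a = [24, 12, 20]
After line 2 (b = a, alias): a = [24, 12, 20], b = [24, 12, 20]
After line 3 (c = list(a) is a copy, new object): c = [24, 12, 20]
After line 4 (b[0] = 24 * 3 = 72; mutates shared a/b): a = b = [72, 12, 20], c = [24, 12, 20]
After line 5 (a[0] = 72, c[0] = 24; result = False)

[72, 12, 20]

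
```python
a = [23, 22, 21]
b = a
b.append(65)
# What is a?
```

After line 1: a = [23, 22, 21]
After line 2 (b = a is an alias, same object): a = [23, 22, 21], b = [23, 22, 21]
After line 3 (b.append mutates the shared list): a = [23, 22, 21, 65], b = [23, 22, 21, 65]

[23, 22, 21, 65]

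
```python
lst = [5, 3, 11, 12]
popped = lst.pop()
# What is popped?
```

12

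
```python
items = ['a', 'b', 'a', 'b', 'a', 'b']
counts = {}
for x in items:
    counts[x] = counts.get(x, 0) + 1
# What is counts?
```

Initial: counts = {}, items = ['a', 'b', 'a', 'b', 'a', 'b']
See 'a': counts = {'a': 1}
See 'b': counts = {'a': 1, 'b': 1}
See 'a': counts = {'a': 2, 'b': 1}
See 'b': counts = {'a': 2, 'b': 2}
See 'a': counts = {'a': 3, 'b': 2}
See 'b': counts = {'a': 3, 'b': 3}

{'a': 3, 'b': 3}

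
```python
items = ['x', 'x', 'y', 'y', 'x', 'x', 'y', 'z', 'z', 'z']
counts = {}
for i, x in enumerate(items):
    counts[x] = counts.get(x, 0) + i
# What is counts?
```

Initial: counts = {}, items = ['x', 'x', 'y', 'y', 'x', 'x', 'y', 'z', 'z', 'z']
i=0, x='x': counts = {'x': 0}
i=1, x='x': counts = {'x': 1}
i=2, x='y': counts = {'x': 1, 'y': 2}
i=3, x='y': counts = {'x': 1, 'y': 5}
i=4, x='x': counts = {'x': 5, 'y': 5}
i=5, x='x': counts = {'x': 10, 'y': 5}
i=6, x='y': counts = {'x': 10, 'y': 11}
i=7, x='z': counts = {'x': 10, 'y': 11, 'z': 7}
i=8, x='z': counts = {'x': 10, 'y': 11, 'z': 15}
i=9, x='z': counts = {'x': 10, 'y': 11, 'z': 24}

{'x': 10, 'y': 11, 'z': 24}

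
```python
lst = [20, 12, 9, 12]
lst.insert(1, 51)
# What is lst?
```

[20, 51, 12, 9, 12]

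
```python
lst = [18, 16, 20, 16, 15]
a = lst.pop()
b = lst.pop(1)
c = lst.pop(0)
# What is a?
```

After line 1: lst = [18, 16, 20, 16, 15]
After line 2 (pop() -> a = 15): lst = [18, 16, 20, 16]
After line 3 (pop(1) -> b = 16): lst = [18, 20, 16]
After line 4 (pop(0) -> c = 18): lst = [20, 16]

15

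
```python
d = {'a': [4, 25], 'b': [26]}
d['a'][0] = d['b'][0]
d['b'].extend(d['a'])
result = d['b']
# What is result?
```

After line 1: d = {'a': [4, 25], 'b': [26]}
After line 2 (a[0] = b[0] = 26): d = {'a': [26, 25], 'b': [26]}
After line 3 (b.extend(a) appends [26, 25]): d = {'a': [26, 25], 'b': [26, 26, 25]}
After line 4: result = d['b'] = [26, 26, 25]

[26, 26, 25]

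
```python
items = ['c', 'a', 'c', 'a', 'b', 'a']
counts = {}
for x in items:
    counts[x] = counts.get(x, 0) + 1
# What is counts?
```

Initial: counts = {}, items = ['c', 'a', 'c', 'a', 'b', 'a']
See 'c': counts = {'c': 1}
See 'a': counts = {'c': 1, 'a': 1}
See 'c': counts = {'c': 2, 'a': 1}
See 'a': counts = {'c': 2, 'a': 2}
See 'b': counts = {'c': 2, 'a': 2, 'b': 1}
See 'a': counts = {'c': 2, 'a': 3, 'b': 1}

{'c': 2, 'a': 3, 'b': 1}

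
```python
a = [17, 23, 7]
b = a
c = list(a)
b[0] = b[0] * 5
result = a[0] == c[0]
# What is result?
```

After line 1: a = [17, 23, 7]
After line 2 (b = a, alias): a = [17, 23, 7], b = [17, 23, 7]
After line 3 (c = list(a) is a copy, new object): c = [17, 23, 7]
After line 4 (b[0] = 17 * 5 = 85; mutates shared a/b): a = b = [85, 23, 7], c = [17, 23, 7]
After line 5 (a[0] = 85, c[0] = 17; result = False)

False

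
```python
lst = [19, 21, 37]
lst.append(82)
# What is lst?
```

[19, 21, 37, 82]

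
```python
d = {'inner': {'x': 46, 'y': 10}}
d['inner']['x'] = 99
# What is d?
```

After line 1: d = {'inner': {'x': 46, 'y': 10}}
After line 2 (inner x overwritten): d = {'inner': {'x': 99, 'y': 10}}

{'inner': {'x': 99, 'y': 10}}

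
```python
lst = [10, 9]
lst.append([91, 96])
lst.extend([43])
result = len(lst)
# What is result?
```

After line 1: lst = [10, 9]
After line 2 (append adds [91, 96] as single element): lst = [10, 9, [91, 96]]
After line 3 (extend unpacks [43], adds 43): lst = [10, 9, [91, 96], 43]
After line 4: result = len(lst) = 4

4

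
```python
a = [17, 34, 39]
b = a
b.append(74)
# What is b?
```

After line 1: a = [17, 34, 39]
After line 2 (b = a is an alias, same object): a = [17, 34, 39], b = [17, 34, 39]
After line 3 (b.append mutates the shared list): a = [17, 34, 39, 74], b = [17, 34, 39, 74]

[17, 34, 39, 74]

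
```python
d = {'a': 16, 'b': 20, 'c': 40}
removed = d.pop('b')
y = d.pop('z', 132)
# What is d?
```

After line 1: d = {'a': 16, 'b': 20, 'c': 40}
After line 2 (pop 'b' returns 20): d = {'a': 16, 'c': 40}, removed = 20
After line 3 (pop 'z' missing, returns default 132): d = {'a': 16, 'c': 40}, y = 132

{'a': 16, 'c': 40}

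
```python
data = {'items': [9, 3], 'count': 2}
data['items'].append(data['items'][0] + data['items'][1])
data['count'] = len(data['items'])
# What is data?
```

After line 1: data = {'items': [9, 3], 'count': 2}
After line 2 (append 9 + 3 = 12): data = {'items': [9, 3, 12], 'count': 2}
After line 3 (count = len(items) = 3): data = {'items': [9, 3, 12], 'count': 3}

{'items': [9, 3, 12], 'count': 3}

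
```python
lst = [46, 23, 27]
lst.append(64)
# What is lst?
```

[46, 23, 27, 64]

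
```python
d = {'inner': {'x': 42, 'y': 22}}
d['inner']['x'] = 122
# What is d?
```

After line 1: d = {'inner': {'x': 42, 'y': 22}}
After line 2 (inner x overwritten): d = {'inner': {'x': 122, 'y': 22}}

{'inner': {'x': 122, 'y': 22}}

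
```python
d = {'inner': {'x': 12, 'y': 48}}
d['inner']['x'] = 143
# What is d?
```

After line 1: d = {'inner': {'x': 12, 'y': 48}}
After line 2 (inner x overwritten): d = {'inner': {'x': 143, 'y': 48}}

{'inner': {'x': 143, 'y': 48}}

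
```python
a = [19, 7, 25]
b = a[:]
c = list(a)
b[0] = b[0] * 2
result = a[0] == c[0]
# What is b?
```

After line 1: a = [19, 7, 25]
After line 2 (b = a[:], copy): a = [19, 7, 25], b = [19, 7, 25]
After line 3 (c = list(a) is a copy, new object): c = [19, 7, 25]
After line 4 (b[0] = 19 * 2 = 38; only b mutates (copy)): a = [19, 7, 25], b = [38, 7, 25], c = [19, 7, 25]
After line 5 (a[0] = 19, c[0] = 19; result = True)

[38, 7, 25]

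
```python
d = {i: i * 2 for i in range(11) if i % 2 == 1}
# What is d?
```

{1: 2, 3: 6, 5: 10, 7: 14, 9: 18}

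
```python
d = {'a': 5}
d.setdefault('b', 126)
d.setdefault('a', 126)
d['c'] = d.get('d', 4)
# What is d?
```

After line 1: d = {'a': 5}
After line 2 (setdefault adds 'b'=126): d = {'a': 5, 'b': 126}
After line 3 (setdefault 'a' no-op, already exists): d = {'a': 5, 'b': 126}
After line 4 (get('d', 4) returns default since 'd' not in d): d = {'a': 5, 'b': 126, 'c': 4}

{'a': 5, 'b': 126, 'c': 4}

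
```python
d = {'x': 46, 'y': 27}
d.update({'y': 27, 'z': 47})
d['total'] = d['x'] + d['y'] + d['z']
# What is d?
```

After line 1: d = {'x': 46, 'y': 27}
After line 2 (y overwritten, z added): d = {'x': 46, 'y': 27, 'z': 47}
After line 3 (total = 46 + 27 + 47 = 120): d = {'x': 46, 'y': 27, 'z': 47, 'total': 120}

{'x': 46, 'y': 27, 'z': 47, 'total': 120}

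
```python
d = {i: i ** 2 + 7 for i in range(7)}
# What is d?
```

{0: 7, 1: 8, 2: 11, 3: 16, 4: 23, 5: 32, 6: 43}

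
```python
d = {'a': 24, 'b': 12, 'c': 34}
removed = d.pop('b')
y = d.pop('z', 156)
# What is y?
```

After line 1: d = {'a': 24, 'b': 12, 'c': 34}
After line 2 (pop 'b' returns 12): d = {'a': 24, 'c': 34}, removed = 12
After line 3 (pop 'z' missing, returns default 156): d = {'a': 24, 'c': 34}, y = 156

156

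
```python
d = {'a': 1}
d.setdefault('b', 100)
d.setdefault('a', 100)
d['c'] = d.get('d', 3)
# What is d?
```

After line 1: d = {'a': 1}
After line 2 (setdefault adds 'b'=100): d = {'a': 1, 'b': 100}
After line 3 (setdefault 'a' no-op, already exists): d = {'a': 1, 'b': 100}
After line 4 (get('d', 3) returns default since 'd' not in d): d = {'a': 1, 'b': 100, 'c': 3}

{'a': 1, 'b': 100, 'c': 3}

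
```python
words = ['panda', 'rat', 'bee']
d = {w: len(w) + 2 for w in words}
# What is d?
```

{'panda': 7, 'rat': 5, 'bee': 5}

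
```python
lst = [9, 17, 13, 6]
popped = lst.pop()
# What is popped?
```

6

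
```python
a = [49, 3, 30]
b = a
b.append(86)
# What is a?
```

After line 1: a = [49, 3, 30]
After line 2 (b = a is an alias, same object): a = [49, 3, 30], b = [49, 3, 30]
After line 3 (b.append mutates the shared list): a = [49, 3, 30, 86], b = [49, 3, 30, 86]

[49, 3, 30, 86]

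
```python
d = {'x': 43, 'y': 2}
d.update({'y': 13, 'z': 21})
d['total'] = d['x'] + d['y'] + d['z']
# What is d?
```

After line 1: d = {'x': 43, 'y': 2}
After line 2 (y overwritten, z added): d = {'x': 43, 'y': 13, 'z': 21}
After line 3 (total = 43 + 13 + 21 = 77): d = {'x': 43, 'y': 13, 'z': 21, 'total': 77}

{'x': 43, 'y': 13, 'z': 21, 'total': 77}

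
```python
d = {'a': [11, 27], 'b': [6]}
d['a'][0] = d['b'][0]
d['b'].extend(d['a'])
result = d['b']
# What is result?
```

After line 1: d = {'a': [11, 27], 'b': [6]}
After line 2 (a[0] = b[0] = 6): d = {'a': [6, 27], 'b': [6]}
After line 3 (b.extend(a) appends [6, 27]): d = {'a': [6, 27], 'b': [6, 6, 27]}
After line 4: result = d['b'] = [6, 6, 27]

[6, 6, 27]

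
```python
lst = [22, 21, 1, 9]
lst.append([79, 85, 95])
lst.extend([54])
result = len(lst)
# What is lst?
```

After line 1: lst = [22, 21, 1, 9]
After line 2 (append adds [79, 85, 95] as single element): lst = [22, 21, 1, 9, [79, 85, 95]]
After line 3 (extend unpacks [54], adds 54): lst = [22, 21, 1, 9, [79, 85, 95], 54]
After line 4: result = len(lst) = 6

[22, 21, 1, 9, [79, 85, 95], 54]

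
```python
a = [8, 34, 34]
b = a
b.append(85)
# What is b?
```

After line 1: a = [8, 34, 34]
After line 2 (b = a is an alias, same object): a = [8, 34, 34], b = [8, 34, 34]
After line 3 (b.append mutates the shared list): a = [8, 34, 34, 85], b = [8, 34, 34, 85]

[8, 34, 34, 85]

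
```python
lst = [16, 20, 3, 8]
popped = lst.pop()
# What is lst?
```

[16, 20, 3]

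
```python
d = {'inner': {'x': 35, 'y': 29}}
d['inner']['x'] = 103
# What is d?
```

After line 1: d = {'inner': {'x': 35, 'y': 29}}
After line 2 (inner x overwritten): d = {'inner': {'x': 103, 'y': 29}}

{'inner': {'x': 103, 'y': 29}}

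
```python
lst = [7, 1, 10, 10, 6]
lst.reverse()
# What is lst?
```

[6, 10, 10, 1, 7]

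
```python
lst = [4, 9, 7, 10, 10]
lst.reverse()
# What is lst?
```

[10, 10, 7, 9, 4]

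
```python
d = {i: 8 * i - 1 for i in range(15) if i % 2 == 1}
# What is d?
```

{1: 7, 3: 23, 5: 39, 7: 55, 9: 71, 11: 87, 13: 103}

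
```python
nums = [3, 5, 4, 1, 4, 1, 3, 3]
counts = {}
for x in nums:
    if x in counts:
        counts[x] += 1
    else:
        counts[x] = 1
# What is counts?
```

Initial: counts = {}, nums = [3, 5, 4, 1, 4, 1, 3, 3]
See 3: counts = {3: 1}
See 5: counts = {3: 1, 5: 1}
See 4: counts = {3: 1, 5: 1, 4: 1}
See 1: counts = {3: 1, 5: 1, 4: 1, 1: 1}
See 4: counts = {3: 1, 5: 1, 4: 2, 1: 1}
See 1: counts = {3: 1, 5: 1, 4: 2, 1: 2}
See 3: counts = {3: 2, 5: 1, 4: 2, 1: 2}
See 3: counts = {3: 3, 5: 1, 4: 2, 1: 2}

{3: 3, 5: 1, 4: 2, 1: 2}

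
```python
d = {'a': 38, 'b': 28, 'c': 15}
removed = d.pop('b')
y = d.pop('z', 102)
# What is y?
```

After line 1: d = {'a': 38, 'b': 28, 'c': 15}
After line 2 (pop 'b' returns 28): d = {'a': 38, 'c': 15}, removed = 28
After line 3 (pop 'z' missing, returns default 102): d = {'a': 38, 'c': 15}, y = 102

102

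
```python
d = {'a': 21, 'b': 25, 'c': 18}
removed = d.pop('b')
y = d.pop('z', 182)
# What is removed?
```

After line 1: d = {'a': 21, 'b': 25, 'c': 18}
After line 2 (pop 'b' returns 25): d = {'a': 21, 'c': 18}, removed = 25
After line 3 (pop 'z' missing, returns default 182): d = {'a': 21, 'c': 18}, y = 182

25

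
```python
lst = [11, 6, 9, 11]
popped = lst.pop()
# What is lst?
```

[11, 6, 9]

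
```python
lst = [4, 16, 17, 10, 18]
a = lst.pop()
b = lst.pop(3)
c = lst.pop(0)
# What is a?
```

After line 1: lst = [4, 16, 17, 10, 18]
After line 2 (pop() -> a = 18): lst = [4, 16, 17, 10]
After line 3 (pop(3) -> b = 10): lst = [4, 16, 17]
After line 4 (pop(0) -> c = 4): lst = [16, 17]

18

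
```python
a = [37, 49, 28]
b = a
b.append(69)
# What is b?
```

After line 1: a = [37, 49, 28]
After line 2 (b = a is an alias, same object): a = [37, 49, 28], b = [37, 49, 28]
After line 3 (b.append mutates the shared list): a = [37, 49, 28, 69], b = [37, 49, 28, 69]

[37, 49, 28, 69]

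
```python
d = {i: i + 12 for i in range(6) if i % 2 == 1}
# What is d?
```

{1: 13, 3: 15, 5: 17}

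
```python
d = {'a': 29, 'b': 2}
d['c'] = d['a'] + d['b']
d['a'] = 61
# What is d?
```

After line 1: d = {'a': 29, 'b': 2}
After line 2 (d['c'] = 29 + 2): d = {'a': 29, 'b': 2, 'c': 31}
After line 3: d = {'a': 61, 'b': 2, 'c': 31}

{'a': 61, 'b': 2, 'c': 31}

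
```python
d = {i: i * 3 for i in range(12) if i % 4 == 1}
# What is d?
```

{1: 3, 5: 15, 9: 27}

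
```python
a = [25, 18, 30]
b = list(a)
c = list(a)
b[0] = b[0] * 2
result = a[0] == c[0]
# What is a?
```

After line 1: a = [25, 18, 30]
After line 2 (b = list(a), copy): a = [25, 18, 30], b = [25, 18, 30]
After line 3 (c = list(a) is a copy, new object): c = [25, 18, 30]
After line 4 (b[0] = 25 * 2 = 50; only b mutates (copy)): a = [25, 18, 30], b = [50, 18, 30], c = [25, 18, 30]
After line 5 (a[0] = 25, c[0] = 25; result = True)

[25, 18, 30]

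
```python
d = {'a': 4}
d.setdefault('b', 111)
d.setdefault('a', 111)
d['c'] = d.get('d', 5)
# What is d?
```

After line 1: d = {'a': 4}
After line 2 (setdefault adds 'b'=111): d = {'a': 4, 'b': 111}
After line 3 (setdefault 'a' no-op, already exists): d = {'a': 4, 'b': 111}
After line 4 (get('d', 5) returns default since 'd' not in d): d = {'a': 4, 'b': 111, 'c': 5}

{'a': 4, 'b': 111, 'c': 5}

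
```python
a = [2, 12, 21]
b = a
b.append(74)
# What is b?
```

After line 1: a = [2, 12, 21]
After line 2 (b = a is an alias, same object): a = [2, 12, 21], b = [2, 12, 21]
After line 3 (b.append mutates the shared list): a = [2, 12, 21, 74], b = [2, 12, 21, 74]

[2, 12, 21, 74]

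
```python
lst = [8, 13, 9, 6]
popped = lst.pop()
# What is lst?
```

[8, 13, 9]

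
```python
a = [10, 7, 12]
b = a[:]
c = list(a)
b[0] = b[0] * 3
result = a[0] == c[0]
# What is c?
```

After line 1: a = [10, 7, 12]
After line 2 (b = a[:], copy): a = [10, 7, 12], b = [10, 7, 12]
After line 3 (c = list(a) is a copy, new object): c = [10, 7, 12]
After line 4 (b[0] = 10 * 3 = 30; only b mutates (copy)): a = [10, 7, 12], b = [30, 7, 12], c = [10, 7, 12]
After line 5 (a[0] = 10, c[0] = 10; result = True)

[10, 7, 12]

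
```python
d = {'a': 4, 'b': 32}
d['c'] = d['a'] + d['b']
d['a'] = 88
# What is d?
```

After line 1: d = {'a': 4, 'b': 32}
After line 2 (d['c'] = 4 + 32): d = {'a': 4, 'b': 32, 'c': 36}
After line 3: d = {'a': 88, 'b': 32, 'c': 36}

{'a': 88, 'b': 32, 'c': 36}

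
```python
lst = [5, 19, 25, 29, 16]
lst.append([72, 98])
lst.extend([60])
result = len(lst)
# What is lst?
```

After line 1: lst = [5, 19, 25, 29, 16]
After line 2 (append adds [72, 98] as single element): lst = [5, 19, 25, 29, 16, [72, 98]]
After line 3 (extend unpacks [60], adds 60): lst = [5, 19, 25, 29, 16, [72, 98], 60]
After line 4: result = len(lst) = 7

[5, 19, 25, 29, 16, [72, 98], 60]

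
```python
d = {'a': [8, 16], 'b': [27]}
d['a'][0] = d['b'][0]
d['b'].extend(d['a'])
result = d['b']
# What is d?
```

After line 1: d = {'a': [8, 16], 'b': [27]}
After line 2 (a[0] = b[0] = 27): d = {'a': [27, 16], 'b': [27]}
After line 3 (b.extend(a) appends [27, 16]): d = {'a': [27, 16], 'b': [27, 27, 16]}
After line 4: result = d['b'] = [27, 27, 16]

{'a': [27, 16], 'b': [27, 27, 16]}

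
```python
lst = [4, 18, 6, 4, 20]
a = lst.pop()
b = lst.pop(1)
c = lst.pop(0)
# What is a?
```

After line 1: lst = [4, 18, 6, 4, 20]
After line 2 (pop() -> a = 20): lst = [4, 18, 6, 4]
After line 3 (pop(1) -> b = 18): lst = [4, 6, 4]
After line 4 (pop(0) -> c = 4): lst = [6, 4]

20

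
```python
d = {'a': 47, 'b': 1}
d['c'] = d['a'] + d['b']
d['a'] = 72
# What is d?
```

After line 1: d = {'a': 47, 'b': 1}
After line 2 (d['c'] = 47 + 1): d = {'a': 47, 'b': 1, 'c': 48}
After line 3: d = {'a': 72, 'b': 1, 'c': 48}

{'a': 72, 'b': 1, 'c': 48}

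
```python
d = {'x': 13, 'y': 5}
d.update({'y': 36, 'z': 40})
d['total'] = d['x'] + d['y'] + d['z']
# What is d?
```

After line 1: d = {'x': 13, 'y': 5}
After line 2 (y overwritten, z added): d = {'x': 13, 'y': 36, 'z': 40}
After line 3 (total = 13 + 36 + 40 = 89): d = {'x': 13, 'y': 36, 'z': 40, 'total': 89}

{'x': 13, 'y': 36, 'z': 40, 'total': 89}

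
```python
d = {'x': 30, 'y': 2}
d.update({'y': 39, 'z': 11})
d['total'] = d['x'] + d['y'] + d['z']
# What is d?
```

After line 1: d = {'x': 30, 'y': 2}
After line 2 (y overwritten, z added): d = {'x': 30, 'y': 39, 'z': 11}
After line 3 (total = 30 + 39 + 11 = 80): d = {'x': 30, 'y': 39, 'z': 11, 'total': 80}

{'x': 30, 'y': 39, 'z': 11, 'total': 80}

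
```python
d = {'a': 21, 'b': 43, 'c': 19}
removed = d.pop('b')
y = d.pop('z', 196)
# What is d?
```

After line 1: d = {'a': 21, 'b': 43, 'c': 19}
After line 2 (pop 'b' returns 43): d = {'a': 21, 'c': 19}, removed = 43
After line 3 (pop 'z' missing, returns default 196): d = {'a': 21, 'c': 19}, y = 196

{'a': 21, 'c': 19}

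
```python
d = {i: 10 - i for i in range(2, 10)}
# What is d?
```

{2: 8, 3: 7, 4: 6, 5: 5, 6: 4, 7: 3, 8: 2, 9: 1}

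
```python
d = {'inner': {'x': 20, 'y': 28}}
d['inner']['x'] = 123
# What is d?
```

After line 1: d = {'inner': {'x': 20, 'y': 28}}
After line 2 (inner x overwritten): d = {'inner': {'x': 123, 'y': 28}}

{'inner': {'x': 123, 'y': 28}}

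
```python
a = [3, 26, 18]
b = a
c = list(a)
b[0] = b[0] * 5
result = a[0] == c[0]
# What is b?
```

After line 1: a = [3, 26, 18]
After line 2 (b = a, alias): a = [3, 26, 18], b = [3, 26, 18]
After line 3 (c = list(a) is a copy, new object): c = [3, 26, 18]
After line 4 (b[0] = 3 * 5 = 15; mutates shared a/b): a = b = [15, 26, 18], c = [3, 26, 18]
After line 5 (a[0] = 15, c[0] = 3; result = False)

[15, 26, 18]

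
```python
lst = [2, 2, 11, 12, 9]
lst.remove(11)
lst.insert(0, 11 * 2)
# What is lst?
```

After line 1: lst = [2, 2, 11, 12, 9]
After line 2 (remove first 11): lst = [2, 2, 12, 9]
After line 3 (insert 22 at index 0): lst = [22, 2, 2, 12, 9]

[22, 2, 2, 12, 9]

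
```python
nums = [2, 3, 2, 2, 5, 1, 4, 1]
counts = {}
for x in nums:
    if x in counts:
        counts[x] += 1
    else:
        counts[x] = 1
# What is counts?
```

Initial: counts = {}, nums = [2, 3, 2, 2, 5, 1, 4, 1]
See 2: counts = {2: 1}
See 3: counts = {2: 1, 3: 1}
See 2: counts = {2: 2, 3: 1}
See 2: counts = {2: 3, 3: 1}
See 5: counts = {2: 3, 3: 1, 5: 1}
See 1: counts = {2: 3, 3: 1, 5: 1, 1: 1}
See 4: counts = {2: 3, 3: 1, 5: 1, 1: 1, 4: 1}
See 1: counts = {2: 3, 3: 1, 5: 1, 1: 2, 4: 1}

{2: 3, 3: 1, 5: 1, 1: 2, 4: 1}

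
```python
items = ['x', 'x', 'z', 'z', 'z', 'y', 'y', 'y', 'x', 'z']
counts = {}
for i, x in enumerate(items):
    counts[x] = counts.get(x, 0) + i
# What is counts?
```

Initial: counts = {}, items = ['x', 'x', 'z', 'z', 'z', 'y', 'y', 'y', 'x', 'z']
i=0, x='x': counts = {'x': 0}
i=1, x='x': counts = {'x': 1}
i=2, x='z': counts = {'x': 1, 'z': 2}
i=3, x='z': counts = {'x': 1, 'z': 5}
i=4, x='z': counts = {'x': 1, 'z': 9}
i=5, x='y': counts = {'x': 1, 'z': 9, 'y': 5}
i=6, x='y': counts = {'x': 1, 'z': 9, 'y': 11}
i=7, x='y': counts = {'x': 1, 'z': 9, 'y': 18}
i=8, x='x': counts = {'x': 9, 'z': 9, 'y': 18}
i=9, x='z': counts = {'x': 9, 'z': 18, 'y': 18}

{'x': 9, 'z': 18, 'y': 18}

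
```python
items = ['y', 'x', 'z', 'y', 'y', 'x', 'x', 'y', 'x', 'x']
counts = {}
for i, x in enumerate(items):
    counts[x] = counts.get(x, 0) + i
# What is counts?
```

Initial: counts = {}, items = ['y', 'x', 'z', 'y', 'y', 'x', 'x', 'y', 'x', 'x']
i=0, x='y': counts = {'y': 0}
i=1, x='x': counts = {'y': 0, 'x': 1}
i=2, x='z': counts = {'y': 0, 'x': 1, 'z': 2}
i=3, x='y': counts = {'y': 3, 'x': 1, 'z': 2}
i=4, x='y': counts = {'y': 7, 'x': 1, 'z': 2}
i=5, x='x': counts = {'y': 7, 'x': 6, 'z': 2}
i=6, x='x': counts = {'y': 7, 'x': 12, 'z': 2}
i=7, x='y': counts = {'y': 14, 'x': 12, 'z': 2}
i=8, x='x': counts = {'y': 14, 'x': 20, 'z': 2}
i=9, x='x': counts = {'y': 14, 'x': 29, 'z': 2}

{'y': 14, 'x': 29, 'z': 2}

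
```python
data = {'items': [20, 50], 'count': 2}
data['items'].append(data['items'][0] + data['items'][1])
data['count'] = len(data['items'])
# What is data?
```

After line 1: data = {'items': [20, 50], 'count': 2}
After line 2 (append 20 + 50 = 70): data = {'items': [20, 50, 70], 'count': 2}
After line 3 (count = len(items) = 3): data = {'items': [20, 50, 70], 'count': 3}

{'items': [20, 50, 70], 'count': 3}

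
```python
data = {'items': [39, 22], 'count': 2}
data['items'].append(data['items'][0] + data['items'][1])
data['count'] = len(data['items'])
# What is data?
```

After line 1: data = {'items': [39, 22], 'count': 2}
After line 2 (append 39 + 22 = 61): data = {'items': [39, 22, 61], 'count': 2}
After line 3 (count = len(items) = 3): data = {'items': [39, 22, 61], 'count': 3}

{'items': [39, 22, 61], 'count': 3}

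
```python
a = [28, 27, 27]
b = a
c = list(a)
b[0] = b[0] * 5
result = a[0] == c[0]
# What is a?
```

After line 1: a = [28, 27, 27]
After line 2 (b = a, alias): a = [28, 27, 27], b = [28, 27, 27]
After line 3 (c = list(a) is a copy, new object): c = [28, 27, 27]
After line 4 (b[0] = 28 * 5 = 140; mutates shared a/b): a = b = [140, 27, 27], c = [28, 27, 27]
After line 5 (a[0] = 140, c[0] = 28; result = False)

[140, 27, 27]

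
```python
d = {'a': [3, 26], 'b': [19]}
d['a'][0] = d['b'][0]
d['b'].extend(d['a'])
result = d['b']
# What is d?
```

After line 1: d = {'a': [3, 26], 'b': [19]}
After line 2 (a[0] = b[0] = 19): d = {'a': [19, 26], 'b': [19]}
After line 3 (b.extend(a) appends [19, 26]): d = {'a': [19, 26], 'b': [19, 19, 26]}
After line 4: result = d['b'] = [19, 19, 26]

{'a': [19, 26], 'b': [19, 19, 26]}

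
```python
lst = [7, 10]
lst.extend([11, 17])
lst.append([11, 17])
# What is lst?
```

After line 1: lst = [7, 10]
After line 2 (extend unpacks [11, 17]): lst = [7, 10, 11, 17]
After line 3 (append adds [11, 17] as single element): lst = [7, 10, 11, 17, [11, 17]]

[7, 10, 11, 17, [11, 17]]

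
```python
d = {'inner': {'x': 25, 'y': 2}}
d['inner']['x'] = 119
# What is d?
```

After line 1: d = {'inner': {'x': 25, 'y': 2}}
After line 2 (inner x overwritten): d = {'inner': {'x': 119, 'y': 2}}

{'inner': {'x': 119, 'y': 2}}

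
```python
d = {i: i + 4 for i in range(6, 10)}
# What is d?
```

{6: 10, 7: 11, 8: 12, 9: 13}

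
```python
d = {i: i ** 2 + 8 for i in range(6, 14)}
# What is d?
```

{6: 44, 7: 57, 8: 72, 9: 89, 10: 108, 11: 129, 12: 152, 13: 177}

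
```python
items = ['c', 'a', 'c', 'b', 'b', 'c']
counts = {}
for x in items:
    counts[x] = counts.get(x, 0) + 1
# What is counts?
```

Initial: counts = {}, items = ['c', 'a', 'c', 'b', 'b', 'c']
See 'c': counts = {'c': 1}
See 'a': counts = {'c': 1, 'a': 1}
See 'c': counts = {'c': 2, 'a': 1}
See 'b': counts = {'c': 2, 'a': 1, 'b': 1}
See 'b': counts = {'c': 2, 'a': 1, 'b': 2}
See 'c': counts = {'c': 3, 'a': 1, 'b': 2}

{'c': 3, 'a': 1, 'b': 2}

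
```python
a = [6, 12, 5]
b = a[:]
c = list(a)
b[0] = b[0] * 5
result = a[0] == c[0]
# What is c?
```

After line 1: a = [6, 12, 5]
After line 2 (b = a[:], copy): a = [6, 12, 5], b = [6, 12, 5]
After line 3 (c = list(a) is a copy, new object): c = [6, 12, 5]
After line 4 (b[0] = 6 * 5 = 30; only b mutates (copy)): a = [6, 12, 5], b = [30, 12, 5], c = [6, 12, 5]
After line 5 (a[0] = 6, c[0] = 6; result = True)

[6, 12, 5]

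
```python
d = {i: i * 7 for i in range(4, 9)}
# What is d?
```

{4: 28, 5: 35, 6: 42, 7: 49, 8: 56}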